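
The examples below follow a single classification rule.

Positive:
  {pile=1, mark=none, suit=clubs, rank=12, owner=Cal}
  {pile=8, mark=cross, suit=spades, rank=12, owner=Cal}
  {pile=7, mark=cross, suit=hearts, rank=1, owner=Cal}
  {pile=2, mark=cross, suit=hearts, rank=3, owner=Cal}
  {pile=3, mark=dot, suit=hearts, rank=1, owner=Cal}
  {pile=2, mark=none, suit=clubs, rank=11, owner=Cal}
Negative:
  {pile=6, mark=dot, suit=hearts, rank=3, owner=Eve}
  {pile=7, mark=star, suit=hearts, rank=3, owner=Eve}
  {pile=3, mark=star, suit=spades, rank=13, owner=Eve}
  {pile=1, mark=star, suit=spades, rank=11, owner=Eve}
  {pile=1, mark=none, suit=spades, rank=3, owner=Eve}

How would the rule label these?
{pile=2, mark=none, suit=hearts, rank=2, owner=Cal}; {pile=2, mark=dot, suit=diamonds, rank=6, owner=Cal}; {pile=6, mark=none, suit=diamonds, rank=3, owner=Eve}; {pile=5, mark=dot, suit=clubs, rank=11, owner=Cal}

Positive, Positive, Negative, Positive

All 'Positive' examples share one property — owner is Cal — and every 'Negative' example lacks it.
{pile=2, mark=none, suit=hearts, rank=2, owner=Cal} → owner is Cal → Positive. {pile=2, mark=dot, suit=diamonds, rank=6, owner=Cal} → owner is Cal → Positive. {pile=6, mark=none, suit=diamonds, rank=3, owner=Eve} → owner is Eve → Negative. {pile=5, mark=dot, suit=clubs, rank=11, owner=Cal} → owner is Cal → Positive.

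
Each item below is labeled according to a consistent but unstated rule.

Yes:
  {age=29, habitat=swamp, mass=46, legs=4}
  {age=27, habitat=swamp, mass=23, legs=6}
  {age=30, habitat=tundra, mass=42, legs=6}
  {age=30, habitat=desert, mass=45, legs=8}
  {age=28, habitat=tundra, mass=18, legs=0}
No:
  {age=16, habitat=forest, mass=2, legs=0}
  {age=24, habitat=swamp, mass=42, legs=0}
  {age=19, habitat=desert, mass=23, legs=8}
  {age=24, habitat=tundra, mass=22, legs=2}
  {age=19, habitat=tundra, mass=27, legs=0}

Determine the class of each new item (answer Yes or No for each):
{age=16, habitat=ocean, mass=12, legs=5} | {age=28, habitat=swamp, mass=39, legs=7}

The simplest hypothesis consistent with all the labels is: age ≥ 27.

No, Yes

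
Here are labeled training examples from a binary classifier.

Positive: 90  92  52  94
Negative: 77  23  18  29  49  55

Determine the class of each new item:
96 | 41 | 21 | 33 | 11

The common property of the 'Positive' items is: even AND at least 23. No 'Negative' item has it.
96: Positive (96 is even, 96 ≥ 23). 41: Negative (41 is odd, 41 ≥ 23). 21: Negative (21 is odd, 21 < 23). 33: Negative (33 is odd, 33 ≥ 23). 11: Negative (11 is odd, 11 < 23).

Positive, Negative, Negative, Negative, Negative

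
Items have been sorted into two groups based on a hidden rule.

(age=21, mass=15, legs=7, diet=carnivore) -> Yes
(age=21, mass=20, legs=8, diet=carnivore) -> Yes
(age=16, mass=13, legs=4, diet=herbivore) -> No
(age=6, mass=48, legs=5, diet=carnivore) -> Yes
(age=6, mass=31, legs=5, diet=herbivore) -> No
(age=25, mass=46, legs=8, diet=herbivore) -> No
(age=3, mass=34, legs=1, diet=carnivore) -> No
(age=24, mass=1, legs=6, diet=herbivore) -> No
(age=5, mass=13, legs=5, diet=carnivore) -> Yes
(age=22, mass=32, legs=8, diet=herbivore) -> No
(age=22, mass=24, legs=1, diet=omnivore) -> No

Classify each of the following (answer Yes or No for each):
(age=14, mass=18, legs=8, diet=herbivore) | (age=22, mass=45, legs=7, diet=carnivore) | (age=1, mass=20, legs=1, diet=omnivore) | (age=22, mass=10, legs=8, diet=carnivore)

'Yes' ⟺ diet is carnivore AND age ≥ 5.
(age=14, mass=18, legs=8, diet=herbivore): diet is herbivore, age = 14 — does not fit, so No.
(age=22, mass=45, legs=7, diet=carnivore): diet is carnivore, age = 22 — passes, so Yes.
(age=1, mass=20, legs=1, diet=omnivore): diet is omnivore, age = 1 — does not fit, so No.
(age=22, mass=10, legs=8, diet=carnivore): diet is carnivore, age = 22 — passes, so Yes.

No, Yes, No, Yes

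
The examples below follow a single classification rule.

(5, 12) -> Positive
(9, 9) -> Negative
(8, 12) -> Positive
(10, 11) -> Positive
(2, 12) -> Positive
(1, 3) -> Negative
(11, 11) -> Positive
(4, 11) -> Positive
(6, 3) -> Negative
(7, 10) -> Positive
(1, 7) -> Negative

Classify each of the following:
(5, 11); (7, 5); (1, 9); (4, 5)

Positive, Negative, Negative, Negative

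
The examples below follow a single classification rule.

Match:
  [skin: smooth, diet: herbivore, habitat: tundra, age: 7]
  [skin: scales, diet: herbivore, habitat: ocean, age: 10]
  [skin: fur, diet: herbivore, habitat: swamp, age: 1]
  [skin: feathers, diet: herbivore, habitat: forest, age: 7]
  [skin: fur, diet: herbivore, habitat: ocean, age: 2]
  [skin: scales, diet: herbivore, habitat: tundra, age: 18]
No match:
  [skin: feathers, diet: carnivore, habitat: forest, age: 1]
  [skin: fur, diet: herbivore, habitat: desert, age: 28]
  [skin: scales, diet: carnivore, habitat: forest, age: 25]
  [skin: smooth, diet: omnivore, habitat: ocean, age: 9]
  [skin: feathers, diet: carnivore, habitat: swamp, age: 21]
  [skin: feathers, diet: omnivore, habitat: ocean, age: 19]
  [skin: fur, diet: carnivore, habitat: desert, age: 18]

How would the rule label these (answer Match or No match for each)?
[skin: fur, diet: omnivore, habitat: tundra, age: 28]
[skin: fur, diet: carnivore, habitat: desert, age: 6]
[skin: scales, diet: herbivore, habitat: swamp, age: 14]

One predicate separates the groups cleanly: diet is herbivore AND age ≤ 18.
[skin: fur, diet: omnivore, habitat: tundra, age: 28] → diet is omnivore, age = 28 → No match.
[skin: fur, diet: carnivore, habitat: desert, age: 6] → diet is carnivore, age = 6 → No match.
[skin: scales, diet: herbivore, habitat: swamp, age: 14] → diet is herbivore, age = 14 → Match.

No match, No match, Match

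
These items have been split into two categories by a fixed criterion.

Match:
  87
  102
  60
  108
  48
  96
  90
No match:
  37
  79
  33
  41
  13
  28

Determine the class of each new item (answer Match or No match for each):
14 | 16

The pattern is that an item is 'Match' exactly when: multiple of 3 AND at least 37.

No match, No match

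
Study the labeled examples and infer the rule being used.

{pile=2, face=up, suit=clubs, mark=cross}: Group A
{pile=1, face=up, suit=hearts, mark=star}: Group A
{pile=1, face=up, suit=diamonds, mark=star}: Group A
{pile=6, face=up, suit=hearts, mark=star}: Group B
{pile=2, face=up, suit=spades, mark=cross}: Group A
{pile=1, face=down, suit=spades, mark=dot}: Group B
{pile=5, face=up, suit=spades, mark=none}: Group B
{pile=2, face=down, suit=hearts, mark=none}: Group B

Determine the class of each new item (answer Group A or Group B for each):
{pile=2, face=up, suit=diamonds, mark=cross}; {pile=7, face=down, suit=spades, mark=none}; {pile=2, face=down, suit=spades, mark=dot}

Group A, Group B, Group B

Every 'Group A' example satisfies: face is up AND pile ≤ 2. None of the 'Group B' examples do.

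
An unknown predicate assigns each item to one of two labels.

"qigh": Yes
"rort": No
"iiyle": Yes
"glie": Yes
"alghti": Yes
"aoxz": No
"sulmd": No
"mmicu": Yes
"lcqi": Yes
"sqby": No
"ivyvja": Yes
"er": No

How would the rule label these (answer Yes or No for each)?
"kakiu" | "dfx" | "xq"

A rule that fits every label: contains 'i' — true of each 'Yes' example, false of each 'No' one.
"kakiu" — has 'i', hence Yes.
"dfx" — no 'i', hence No.
"xq" — no 'i', hence No.

Yes, No, No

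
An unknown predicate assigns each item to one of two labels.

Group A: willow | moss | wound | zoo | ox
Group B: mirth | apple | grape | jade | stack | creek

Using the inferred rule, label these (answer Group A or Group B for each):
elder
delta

Group B, Group B

The classifier is using: contains 'o'.
elder: no 'o', doesn't qualify → Group B.
delta: no 'o', doesn't qualify → Group B.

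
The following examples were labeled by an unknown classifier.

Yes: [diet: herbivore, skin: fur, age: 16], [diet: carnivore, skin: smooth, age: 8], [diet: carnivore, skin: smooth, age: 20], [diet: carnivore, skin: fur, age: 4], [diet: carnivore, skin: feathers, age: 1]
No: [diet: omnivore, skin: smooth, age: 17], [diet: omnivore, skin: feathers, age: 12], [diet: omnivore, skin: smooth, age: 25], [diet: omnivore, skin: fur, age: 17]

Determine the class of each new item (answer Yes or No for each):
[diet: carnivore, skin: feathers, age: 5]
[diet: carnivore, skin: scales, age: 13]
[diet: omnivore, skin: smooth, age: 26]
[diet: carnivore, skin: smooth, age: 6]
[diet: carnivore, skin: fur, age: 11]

Yes, Yes, No, Yes, Yes

The classifier is using: diet is not omnivore.
[diet: carnivore, skin: feathers, age: 5]: diet is carnivore, satisfies this → Yes.
[diet: carnivore, skin: scales, age: 13]: diet is carnivore, satisfies this → Yes.
[diet: omnivore, skin: smooth, age: 26]: diet is omnivore, doesn't match → No.
[diet: carnivore, skin: smooth, age: 6]: diet is carnivore, satisfies this → Yes.
[diet: carnivore, skin: fur, age: 11]: diet is carnivore, satisfies this → Yes.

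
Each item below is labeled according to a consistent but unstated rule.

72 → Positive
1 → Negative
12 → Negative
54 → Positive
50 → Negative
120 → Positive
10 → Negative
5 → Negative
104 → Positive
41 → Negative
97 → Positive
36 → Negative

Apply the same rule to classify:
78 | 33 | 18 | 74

Positive, Negative, Negative, Positive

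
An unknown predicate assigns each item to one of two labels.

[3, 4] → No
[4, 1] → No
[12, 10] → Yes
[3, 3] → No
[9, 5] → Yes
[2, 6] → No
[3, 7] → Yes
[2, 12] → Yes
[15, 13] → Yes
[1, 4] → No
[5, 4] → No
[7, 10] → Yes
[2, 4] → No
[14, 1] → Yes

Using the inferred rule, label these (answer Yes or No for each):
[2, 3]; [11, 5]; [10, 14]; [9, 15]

No, Yes, Yes, Yes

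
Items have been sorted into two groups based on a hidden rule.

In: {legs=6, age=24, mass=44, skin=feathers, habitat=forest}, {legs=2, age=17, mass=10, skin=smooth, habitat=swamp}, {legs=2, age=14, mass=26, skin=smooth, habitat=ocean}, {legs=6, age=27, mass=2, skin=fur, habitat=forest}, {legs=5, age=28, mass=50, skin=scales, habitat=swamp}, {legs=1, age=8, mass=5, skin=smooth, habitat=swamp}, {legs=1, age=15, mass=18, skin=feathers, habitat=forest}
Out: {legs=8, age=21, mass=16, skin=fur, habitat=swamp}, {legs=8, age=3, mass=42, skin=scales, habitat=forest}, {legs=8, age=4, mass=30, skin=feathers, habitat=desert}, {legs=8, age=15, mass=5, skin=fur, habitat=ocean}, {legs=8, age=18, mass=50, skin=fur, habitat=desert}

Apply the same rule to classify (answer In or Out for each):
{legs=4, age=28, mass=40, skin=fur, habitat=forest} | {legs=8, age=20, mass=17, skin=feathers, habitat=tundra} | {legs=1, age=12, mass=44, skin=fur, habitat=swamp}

In, Out, In

The distinguishing property — legs ≤ 6 — holds for all the 'In' cases and none of the 'Out' cases.
In: {legs=4, age=28, mass=40, skin=fur, habitat=forest}, since legs = 4.
Out: {legs=8, age=20, mass=17, skin=feathers, habitat=tundra}, since legs = 8.
In: {legs=1, age=12, mass=44, skin=fur, habitat=swamp}, since legs = 1.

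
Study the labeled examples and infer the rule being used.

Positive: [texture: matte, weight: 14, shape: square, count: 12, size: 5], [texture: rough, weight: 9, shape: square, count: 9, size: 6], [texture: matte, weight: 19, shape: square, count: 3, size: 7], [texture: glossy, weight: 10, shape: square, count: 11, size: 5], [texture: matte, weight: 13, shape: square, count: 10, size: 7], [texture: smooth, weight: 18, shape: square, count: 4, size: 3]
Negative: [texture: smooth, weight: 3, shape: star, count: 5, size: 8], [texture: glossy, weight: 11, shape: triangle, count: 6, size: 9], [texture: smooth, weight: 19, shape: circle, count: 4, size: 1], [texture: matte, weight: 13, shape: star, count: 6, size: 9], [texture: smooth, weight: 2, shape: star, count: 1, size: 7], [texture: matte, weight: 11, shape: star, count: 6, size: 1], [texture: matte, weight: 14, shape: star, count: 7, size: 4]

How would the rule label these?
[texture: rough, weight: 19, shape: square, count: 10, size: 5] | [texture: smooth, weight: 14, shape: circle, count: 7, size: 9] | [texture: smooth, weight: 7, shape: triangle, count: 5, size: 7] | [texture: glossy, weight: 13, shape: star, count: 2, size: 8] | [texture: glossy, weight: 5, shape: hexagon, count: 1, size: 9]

One predicate separates the groups cleanly: shape is square.
[texture: rough, weight: 19, shape: square, count: 10, size: 5]: shape is square, passes → Positive. [texture: smooth, weight: 14, shape: circle, count: 7, size: 9]: shape is circle, does not pass → Negative. [texture: smooth, weight: 7, shape: triangle, count: 5, size: 7]: shape is triangle, does not pass → Negative. [texture: glossy, weight: 13, shape: star, count: 2, size: 8]: shape is star, does not pass → Negative. [texture: glossy, weight: 5, shape: hexagon, count: 1, size: 9]: shape is hexagon, does not pass → Negative.

Positive, Negative, Negative, Negative, Negative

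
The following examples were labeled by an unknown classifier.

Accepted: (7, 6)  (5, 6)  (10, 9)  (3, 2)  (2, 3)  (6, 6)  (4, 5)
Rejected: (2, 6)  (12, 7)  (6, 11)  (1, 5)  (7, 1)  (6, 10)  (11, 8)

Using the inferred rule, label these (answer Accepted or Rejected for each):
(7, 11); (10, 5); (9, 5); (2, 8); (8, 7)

The pattern is that an item is 'Accepted' exactly when: |first − second| ≤ 1.

Rejected, Rejected, Rejected, Rejected, Accepted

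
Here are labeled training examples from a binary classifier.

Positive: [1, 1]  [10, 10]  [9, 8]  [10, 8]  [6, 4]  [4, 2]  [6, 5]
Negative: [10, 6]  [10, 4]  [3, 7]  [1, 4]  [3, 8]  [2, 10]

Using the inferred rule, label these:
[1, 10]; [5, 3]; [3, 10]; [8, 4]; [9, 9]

The distinguishing property — |first − second| ≤ 2 — holds for all the 'Positive' cases and none of the 'Negative' cases.
[1, 10] — |1−10| = 9, hence Negative. [5, 3] — |5−3| = 2, hence Positive. [3, 10] — |3−10| = 7, hence Negative. [8, 4] — |8−4| = 4, hence Negative. [9, 9] — |9−9| = 0, hence Positive.

Negative, Positive, Negative, Negative, Positive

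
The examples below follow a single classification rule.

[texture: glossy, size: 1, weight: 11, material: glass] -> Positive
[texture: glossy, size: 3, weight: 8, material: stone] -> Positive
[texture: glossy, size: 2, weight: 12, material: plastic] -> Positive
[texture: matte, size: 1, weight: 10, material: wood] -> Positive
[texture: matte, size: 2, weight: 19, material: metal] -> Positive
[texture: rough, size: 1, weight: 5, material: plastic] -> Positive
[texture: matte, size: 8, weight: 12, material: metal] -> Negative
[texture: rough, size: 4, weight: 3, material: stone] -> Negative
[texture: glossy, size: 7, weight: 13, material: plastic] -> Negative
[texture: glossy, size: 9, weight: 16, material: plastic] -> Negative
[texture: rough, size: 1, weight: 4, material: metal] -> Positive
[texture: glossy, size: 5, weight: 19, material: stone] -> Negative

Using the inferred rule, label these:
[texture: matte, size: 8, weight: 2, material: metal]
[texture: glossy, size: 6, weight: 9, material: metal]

Negative, Negative

'Positive' ⟺ size ≤ 3.
[texture: matte, size: 8, weight: 2, material: metal] — size = 8, hence Negative.
[texture: glossy, size: 6, weight: 9, material: metal] — size = 6, hence Negative.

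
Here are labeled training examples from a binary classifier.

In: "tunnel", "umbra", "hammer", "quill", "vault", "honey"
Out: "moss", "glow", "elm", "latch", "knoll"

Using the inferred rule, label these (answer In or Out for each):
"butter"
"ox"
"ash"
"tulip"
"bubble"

'In' ⟺ has ≥ 2 vowels.

In, Out, Out, In, In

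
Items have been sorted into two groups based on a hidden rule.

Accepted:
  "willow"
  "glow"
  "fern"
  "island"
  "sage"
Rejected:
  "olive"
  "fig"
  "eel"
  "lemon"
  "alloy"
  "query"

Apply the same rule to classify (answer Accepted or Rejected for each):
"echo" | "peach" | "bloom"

Accepted, Rejected, Rejected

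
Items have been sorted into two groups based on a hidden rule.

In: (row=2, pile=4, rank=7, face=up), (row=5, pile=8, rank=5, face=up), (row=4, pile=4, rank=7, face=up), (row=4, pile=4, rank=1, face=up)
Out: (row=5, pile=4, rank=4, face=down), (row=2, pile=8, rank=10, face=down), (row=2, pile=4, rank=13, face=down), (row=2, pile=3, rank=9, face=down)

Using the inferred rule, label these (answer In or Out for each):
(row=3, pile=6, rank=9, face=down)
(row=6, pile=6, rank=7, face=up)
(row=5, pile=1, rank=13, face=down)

Out, In, Out

A rule that fits every label: face is up — true of each 'In' example, false of each 'Out' one.
(row=3, pile=6, rank=9, face=down): face is down, does not pass → Out. (row=6, pile=6, rank=7, face=up): face is up, has this property → In. (row=5, pile=1, rank=13, face=down): face is down, does not pass → Out.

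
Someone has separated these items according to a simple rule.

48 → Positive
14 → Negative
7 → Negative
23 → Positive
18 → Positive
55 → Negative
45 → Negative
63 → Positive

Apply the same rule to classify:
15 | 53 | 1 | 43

Negative, Positive, Negative, Positive

The pattern is that an item is 'Positive' exactly when: ≡ 3 (mod 5).
15 → 15 mod 5 = 0 → Negative. 53 → 53 mod 5 = 3 → Positive. 1 → 1 mod 5 = 1 → Negative. 43 → 43 mod 5 = 3 → Positive.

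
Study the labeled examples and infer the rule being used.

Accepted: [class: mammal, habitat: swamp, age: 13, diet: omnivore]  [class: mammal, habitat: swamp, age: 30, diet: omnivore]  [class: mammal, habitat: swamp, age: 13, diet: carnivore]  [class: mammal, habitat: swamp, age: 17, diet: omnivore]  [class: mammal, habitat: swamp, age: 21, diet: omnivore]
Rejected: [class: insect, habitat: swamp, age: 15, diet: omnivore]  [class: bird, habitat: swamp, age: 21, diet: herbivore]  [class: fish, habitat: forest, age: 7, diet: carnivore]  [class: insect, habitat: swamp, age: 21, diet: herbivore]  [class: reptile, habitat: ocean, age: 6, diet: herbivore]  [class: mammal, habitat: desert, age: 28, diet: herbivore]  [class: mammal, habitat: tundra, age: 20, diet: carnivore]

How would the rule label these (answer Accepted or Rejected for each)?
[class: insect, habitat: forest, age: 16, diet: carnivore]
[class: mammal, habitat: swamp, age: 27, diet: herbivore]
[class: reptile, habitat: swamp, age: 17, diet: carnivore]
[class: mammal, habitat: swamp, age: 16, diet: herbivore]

Rejected, Accepted, Rejected, Accepted

The pattern is that an item is 'Accepted' exactly when: habitat is swamp AND class is mammal.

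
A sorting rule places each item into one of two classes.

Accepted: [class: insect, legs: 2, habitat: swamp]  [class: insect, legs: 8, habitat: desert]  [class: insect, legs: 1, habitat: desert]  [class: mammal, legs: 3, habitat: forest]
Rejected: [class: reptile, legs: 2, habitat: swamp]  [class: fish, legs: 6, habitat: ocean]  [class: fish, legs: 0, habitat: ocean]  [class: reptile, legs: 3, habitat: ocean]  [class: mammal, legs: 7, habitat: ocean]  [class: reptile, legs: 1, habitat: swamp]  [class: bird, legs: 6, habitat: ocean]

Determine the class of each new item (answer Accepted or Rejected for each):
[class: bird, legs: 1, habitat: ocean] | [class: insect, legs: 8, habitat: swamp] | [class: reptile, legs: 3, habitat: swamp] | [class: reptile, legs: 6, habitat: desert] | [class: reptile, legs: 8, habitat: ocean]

Rejected, Accepted, Rejected, Rejected, Rejected

One predicate separates the groups cleanly: habitat is forest OR class is insect.
Rejected: [class: bird, legs: 1, habitat: ocean], since habitat is ocean, class is bird. Accepted: [class: insect, legs: 8, habitat: swamp], since habitat is swamp, class is insect. Rejected: [class: reptile, legs: 3, habitat: swamp], since habitat is swamp, class is reptile. Rejected: [class: reptile, legs: 6, habitat: desert], since habitat is desert, class is reptile. Rejected: [class: reptile, legs: 8, habitat: ocean], since habitat is ocean, class is reptile.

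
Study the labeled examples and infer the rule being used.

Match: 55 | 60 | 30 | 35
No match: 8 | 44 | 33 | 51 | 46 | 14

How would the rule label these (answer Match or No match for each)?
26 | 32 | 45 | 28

All 'Match' examples share one property — multiple of 5 — and every 'No match' example lacks it.
No match: 26, since 26 = 5·5 + 1. No match: 32, since 32 = 5·6 + 2. Match: 45, since 45 = 5·9. No match: 28, since 28 = 5·5 + 3.

No match, No match, Match, No match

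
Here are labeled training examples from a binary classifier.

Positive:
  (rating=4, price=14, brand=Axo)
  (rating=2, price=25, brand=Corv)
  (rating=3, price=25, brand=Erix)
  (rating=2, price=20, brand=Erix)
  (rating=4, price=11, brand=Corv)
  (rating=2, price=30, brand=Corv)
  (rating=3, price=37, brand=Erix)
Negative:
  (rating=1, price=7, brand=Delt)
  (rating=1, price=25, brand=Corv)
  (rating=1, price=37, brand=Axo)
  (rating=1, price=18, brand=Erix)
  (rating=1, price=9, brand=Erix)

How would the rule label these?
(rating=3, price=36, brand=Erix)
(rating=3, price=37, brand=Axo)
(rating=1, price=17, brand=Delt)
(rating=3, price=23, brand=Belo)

Positive, Positive, Negative, Positive

Every 'Positive' example satisfies: rating ≥ 2. None of the 'Negative' examples do.
Positive: (rating=3, price=36, brand=Erix), since rating = 3.
Positive: (rating=3, price=37, brand=Axo), since rating = 3.
Negative: (rating=1, price=17, brand=Delt), since rating = 1.
Positive: (rating=3, price=23, brand=Belo), since rating = 3.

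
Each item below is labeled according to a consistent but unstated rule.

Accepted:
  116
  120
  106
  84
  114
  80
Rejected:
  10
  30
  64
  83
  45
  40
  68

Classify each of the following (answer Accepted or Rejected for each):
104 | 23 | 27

'Accepted' ⟺ even AND at least 80.
104 — 104 is even, 104 ≥ 80, hence Accepted. 23 — 23 is odd, 23 < 80, hence Rejected. 27 — 27 is odd, 27 < 80, hence Rejected.

Accepted, Rejected, Rejected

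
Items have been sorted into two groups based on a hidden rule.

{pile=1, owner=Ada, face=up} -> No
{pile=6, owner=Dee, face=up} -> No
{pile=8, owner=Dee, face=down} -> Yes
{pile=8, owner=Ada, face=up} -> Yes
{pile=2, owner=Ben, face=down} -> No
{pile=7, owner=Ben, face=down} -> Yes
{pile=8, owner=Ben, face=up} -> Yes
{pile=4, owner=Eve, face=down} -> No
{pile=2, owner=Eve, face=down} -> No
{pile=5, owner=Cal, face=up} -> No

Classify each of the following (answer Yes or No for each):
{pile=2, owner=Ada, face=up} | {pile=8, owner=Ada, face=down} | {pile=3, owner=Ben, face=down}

No, Yes, No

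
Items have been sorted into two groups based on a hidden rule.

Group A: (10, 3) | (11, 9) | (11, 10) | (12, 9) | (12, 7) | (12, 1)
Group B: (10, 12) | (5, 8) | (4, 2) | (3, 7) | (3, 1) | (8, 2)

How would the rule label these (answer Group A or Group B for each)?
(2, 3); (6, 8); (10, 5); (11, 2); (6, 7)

Group B, Group B, Group A, Group A, Group B

Every 'Group A' example satisfies: first > second AND sum ≥ 13. None of the 'Group B' examples do.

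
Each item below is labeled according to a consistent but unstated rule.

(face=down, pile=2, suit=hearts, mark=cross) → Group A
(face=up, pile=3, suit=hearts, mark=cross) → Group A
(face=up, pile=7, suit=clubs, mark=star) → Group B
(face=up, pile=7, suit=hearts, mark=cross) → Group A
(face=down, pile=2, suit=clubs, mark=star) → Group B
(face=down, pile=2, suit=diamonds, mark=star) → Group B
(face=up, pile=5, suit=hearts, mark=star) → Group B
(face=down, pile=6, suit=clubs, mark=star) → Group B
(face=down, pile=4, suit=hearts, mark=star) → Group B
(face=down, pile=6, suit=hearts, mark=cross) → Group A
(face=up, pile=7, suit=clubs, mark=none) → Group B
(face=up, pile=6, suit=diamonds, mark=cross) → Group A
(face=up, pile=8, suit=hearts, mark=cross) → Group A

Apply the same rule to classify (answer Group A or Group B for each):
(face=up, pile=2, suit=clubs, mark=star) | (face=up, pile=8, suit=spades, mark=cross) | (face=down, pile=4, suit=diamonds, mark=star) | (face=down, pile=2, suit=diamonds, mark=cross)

A rule that fits every label: mark is cross — true of each 'Group A' example, false of each 'Group B' one.

Group B, Group A, Group B, Group A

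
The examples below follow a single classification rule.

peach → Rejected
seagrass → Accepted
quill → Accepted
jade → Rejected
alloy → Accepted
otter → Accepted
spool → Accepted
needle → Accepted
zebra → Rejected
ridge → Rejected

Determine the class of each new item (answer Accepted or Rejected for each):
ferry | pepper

The pattern is that an item is 'Accepted' exactly when: has a double letter.
ferry: Accepted ('rr' doubled).
pepper: Accepted ('pp' doubled).

Accepted, Accepted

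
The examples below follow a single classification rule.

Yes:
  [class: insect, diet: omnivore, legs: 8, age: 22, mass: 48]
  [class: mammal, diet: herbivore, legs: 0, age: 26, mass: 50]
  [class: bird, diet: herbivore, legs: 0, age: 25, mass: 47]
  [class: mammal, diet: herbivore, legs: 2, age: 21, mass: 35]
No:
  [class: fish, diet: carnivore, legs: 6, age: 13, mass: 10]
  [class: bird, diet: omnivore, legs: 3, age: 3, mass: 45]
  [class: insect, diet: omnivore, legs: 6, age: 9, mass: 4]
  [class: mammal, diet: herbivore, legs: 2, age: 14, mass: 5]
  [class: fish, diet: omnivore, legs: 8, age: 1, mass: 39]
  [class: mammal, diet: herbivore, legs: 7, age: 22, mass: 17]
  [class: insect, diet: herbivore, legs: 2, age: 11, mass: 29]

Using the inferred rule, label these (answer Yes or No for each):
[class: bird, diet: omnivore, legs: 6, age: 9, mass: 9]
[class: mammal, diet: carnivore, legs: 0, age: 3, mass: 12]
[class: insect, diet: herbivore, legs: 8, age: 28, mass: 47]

The common property of the 'Yes' items is: mass ≥ 35 AND age ≥ 9. No 'No' item has it.

No, No, Yes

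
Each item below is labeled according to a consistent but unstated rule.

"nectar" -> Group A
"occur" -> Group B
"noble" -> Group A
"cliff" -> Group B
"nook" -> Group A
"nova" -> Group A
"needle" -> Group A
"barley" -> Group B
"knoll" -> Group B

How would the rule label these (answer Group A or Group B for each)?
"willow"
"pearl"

The classifier is using: starts with 'n'.
"willow": Group B (starts with 'w'). "pearl": Group B (starts with 'p').

Group B, Group B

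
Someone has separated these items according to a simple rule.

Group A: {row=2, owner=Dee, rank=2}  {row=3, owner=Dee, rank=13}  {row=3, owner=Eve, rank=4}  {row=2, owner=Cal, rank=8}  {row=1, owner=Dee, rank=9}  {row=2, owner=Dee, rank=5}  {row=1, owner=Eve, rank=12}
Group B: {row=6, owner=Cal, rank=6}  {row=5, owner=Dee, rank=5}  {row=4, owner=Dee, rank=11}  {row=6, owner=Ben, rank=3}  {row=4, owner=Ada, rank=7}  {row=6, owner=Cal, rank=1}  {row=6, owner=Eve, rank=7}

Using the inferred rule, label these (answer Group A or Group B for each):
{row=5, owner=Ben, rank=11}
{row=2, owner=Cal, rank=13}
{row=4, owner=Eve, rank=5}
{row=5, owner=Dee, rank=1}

The simplest hypothesis consistent with all the labels is: row ≤ 3.
{row=5, owner=Ben, rank=11}: row = 5 — fails this test, so Group B. {row=2, owner=Cal, rank=13}: row = 2 — passes, so Group A. {row=4, owner=Eve, rank=5}: row = 4 — fails this test, so Group B. {row=5, owner=Dee, rank=1}: row = 5 — fails this test, so Group B.

Group B, Group A, Group B, Group B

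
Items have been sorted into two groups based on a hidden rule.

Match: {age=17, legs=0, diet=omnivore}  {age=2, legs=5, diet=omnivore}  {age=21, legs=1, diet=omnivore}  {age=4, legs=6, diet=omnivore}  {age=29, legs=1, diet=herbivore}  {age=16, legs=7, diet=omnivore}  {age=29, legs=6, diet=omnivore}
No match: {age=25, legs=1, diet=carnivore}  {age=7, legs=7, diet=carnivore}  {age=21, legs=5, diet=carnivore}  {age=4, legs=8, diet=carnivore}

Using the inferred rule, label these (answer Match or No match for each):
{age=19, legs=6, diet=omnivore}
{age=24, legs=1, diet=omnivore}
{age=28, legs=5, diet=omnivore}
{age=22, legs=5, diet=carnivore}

Match, Match, Match, No match

The pattern is that an item is 'Match' exactly when: diet is not carnivore.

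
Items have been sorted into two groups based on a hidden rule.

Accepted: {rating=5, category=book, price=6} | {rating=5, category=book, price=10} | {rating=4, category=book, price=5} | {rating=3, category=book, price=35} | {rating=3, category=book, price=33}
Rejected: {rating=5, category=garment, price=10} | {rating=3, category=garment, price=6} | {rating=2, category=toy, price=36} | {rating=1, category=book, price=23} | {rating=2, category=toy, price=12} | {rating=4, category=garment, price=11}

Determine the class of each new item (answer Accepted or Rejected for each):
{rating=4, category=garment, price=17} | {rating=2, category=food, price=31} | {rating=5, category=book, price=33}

One predicate separates the groups cleanly: category is book AND rating ≥ 2.
{rating=4, category=garment, price=17}: category is garment, rating = 4 — lacks this property, so Rejected.
{rating=2, category=food, price=31}: category is food, rating = 2 — lacks this property, so Rejected.
{rating=5, category=book, price=33}: category is book, rating = 5 — passes, so Accepted.

Rejected, Rejected, Accepted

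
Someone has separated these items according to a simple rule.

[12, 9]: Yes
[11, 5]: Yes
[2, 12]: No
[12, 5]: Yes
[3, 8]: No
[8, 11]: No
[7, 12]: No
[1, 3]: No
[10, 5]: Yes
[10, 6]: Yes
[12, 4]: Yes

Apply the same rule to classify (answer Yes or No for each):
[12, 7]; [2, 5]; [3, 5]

Yes, No, No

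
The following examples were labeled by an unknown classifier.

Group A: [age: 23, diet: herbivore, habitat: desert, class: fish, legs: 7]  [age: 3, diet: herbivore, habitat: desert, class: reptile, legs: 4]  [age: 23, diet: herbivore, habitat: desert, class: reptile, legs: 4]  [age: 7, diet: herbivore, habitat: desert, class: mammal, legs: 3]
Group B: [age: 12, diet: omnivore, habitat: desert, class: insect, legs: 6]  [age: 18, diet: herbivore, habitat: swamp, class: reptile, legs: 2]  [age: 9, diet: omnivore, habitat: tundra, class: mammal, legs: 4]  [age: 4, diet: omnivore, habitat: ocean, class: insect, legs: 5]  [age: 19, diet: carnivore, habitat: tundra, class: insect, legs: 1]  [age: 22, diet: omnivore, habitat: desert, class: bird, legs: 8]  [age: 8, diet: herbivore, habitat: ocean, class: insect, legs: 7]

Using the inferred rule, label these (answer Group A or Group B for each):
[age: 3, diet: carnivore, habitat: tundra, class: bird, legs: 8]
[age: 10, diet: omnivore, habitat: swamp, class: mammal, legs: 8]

The simplest hypothesis consistent with all the labels is: habitat is desert AND diet is herbivore.
[age: 3, diet: carnivore, habitat: tundra, class: bird, legs: 8]: habitat is tundra, diet is carnivore, doesn't match → Group B. [age: 10, diet: omnivore, habitat: swamp, class: mammal, legs: 8]: habitat is swamp, diet is omnivore, doesn't match → Group B.

Group B, Group B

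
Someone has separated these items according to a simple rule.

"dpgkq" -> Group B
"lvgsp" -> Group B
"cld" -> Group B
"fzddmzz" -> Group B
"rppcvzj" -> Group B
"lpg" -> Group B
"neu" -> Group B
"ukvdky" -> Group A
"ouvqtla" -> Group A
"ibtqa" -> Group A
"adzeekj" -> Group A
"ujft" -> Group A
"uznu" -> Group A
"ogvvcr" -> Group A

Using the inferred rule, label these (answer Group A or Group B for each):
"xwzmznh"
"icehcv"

Checking candidate rules against both groups, what survives is: starts with a vowel.
"xwzmznh": starts with 'x', doesn't match → Group B.
"icehcv": starts with 'i', matches → Group A.

Group B, Group A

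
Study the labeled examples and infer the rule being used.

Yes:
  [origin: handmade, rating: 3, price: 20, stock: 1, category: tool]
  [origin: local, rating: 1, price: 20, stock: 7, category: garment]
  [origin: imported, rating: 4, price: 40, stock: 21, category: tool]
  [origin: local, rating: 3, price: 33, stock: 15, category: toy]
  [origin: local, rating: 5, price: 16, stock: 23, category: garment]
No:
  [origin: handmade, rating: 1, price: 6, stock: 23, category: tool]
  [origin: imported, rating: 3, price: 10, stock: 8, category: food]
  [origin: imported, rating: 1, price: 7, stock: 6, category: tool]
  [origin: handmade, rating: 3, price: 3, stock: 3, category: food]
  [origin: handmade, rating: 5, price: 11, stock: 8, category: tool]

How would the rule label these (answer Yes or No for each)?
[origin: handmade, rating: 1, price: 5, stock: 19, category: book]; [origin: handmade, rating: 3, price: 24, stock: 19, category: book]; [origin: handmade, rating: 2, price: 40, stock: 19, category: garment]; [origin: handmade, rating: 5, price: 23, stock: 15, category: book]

No, Yes, Yes, Yes

The distinguishing property — price ≥ 16 — holds for all the 'Yes' cases and none of the 'No' cases.
[origin: handmade, rating: 1, price: 5, stock: 19, category: book] — price = 5, hence No.
[origin: handmade, rating: 3, price: 24, stock: 19, category: book] — price = 24, hence Yes.
[origin: handmade, rating: 2, price: 40, stock: 19, category: garment] — price = 40, hence Yes.
[origin: handmade, rating: 5, price: 23, stock: 15, category: book] — price = 23, hence Yes.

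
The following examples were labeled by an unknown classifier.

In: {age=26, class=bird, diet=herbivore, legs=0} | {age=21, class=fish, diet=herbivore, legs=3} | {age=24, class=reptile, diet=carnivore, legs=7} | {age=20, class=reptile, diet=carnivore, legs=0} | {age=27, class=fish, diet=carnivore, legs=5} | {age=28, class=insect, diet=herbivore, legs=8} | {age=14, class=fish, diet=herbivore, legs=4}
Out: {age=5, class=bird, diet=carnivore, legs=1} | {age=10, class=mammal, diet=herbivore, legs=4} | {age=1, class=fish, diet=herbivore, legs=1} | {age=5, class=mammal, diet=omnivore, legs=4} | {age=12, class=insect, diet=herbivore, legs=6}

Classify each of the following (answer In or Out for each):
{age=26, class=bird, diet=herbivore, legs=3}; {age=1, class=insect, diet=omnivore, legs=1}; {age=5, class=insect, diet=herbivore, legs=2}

In, Out, Out

The common property of the 'In' items is: age ≥ 14. No 'Out' item has it.
{age=26, class=bird, diet=herbivore, legs=3} — age = 26, hence In. {age=1, class=insect, diet=omnivore, legs=1} — age = 1, hence Out. {age=5, class=insect, diet=herbivore, legs=2} — age = 5, hence Out.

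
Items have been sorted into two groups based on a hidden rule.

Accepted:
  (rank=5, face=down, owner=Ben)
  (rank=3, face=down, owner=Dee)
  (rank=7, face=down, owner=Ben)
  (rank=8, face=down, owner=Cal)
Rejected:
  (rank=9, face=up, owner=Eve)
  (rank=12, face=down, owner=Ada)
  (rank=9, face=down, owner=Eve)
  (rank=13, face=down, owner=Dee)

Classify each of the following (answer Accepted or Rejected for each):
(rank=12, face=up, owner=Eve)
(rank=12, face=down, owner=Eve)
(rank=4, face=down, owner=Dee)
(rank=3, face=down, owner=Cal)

The pattern is that an item is 'Accepted' exactly when: rank ≤ 8.
(rank=12, face=up, owner=Eve): rank = 12 — doesn't qualify, so Rejected. (rank=12, face=down, owner=Eve): rank = 12 — doesn't qualify, so Rejected. (rank=4, face=down, owner=Dee): rank = 4 — has this property, so Accepted. (rank=3, face=down, owner=Cal): rank = 3 — has this property, so Accepted.

Rejected, Rejected, Accepted, Accepted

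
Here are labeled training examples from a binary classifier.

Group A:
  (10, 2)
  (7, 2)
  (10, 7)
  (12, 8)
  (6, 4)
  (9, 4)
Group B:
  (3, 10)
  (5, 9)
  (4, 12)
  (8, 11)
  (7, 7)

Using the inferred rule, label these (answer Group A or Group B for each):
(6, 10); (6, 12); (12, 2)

The classifier is using: first > second.

Group B, Group B, Group A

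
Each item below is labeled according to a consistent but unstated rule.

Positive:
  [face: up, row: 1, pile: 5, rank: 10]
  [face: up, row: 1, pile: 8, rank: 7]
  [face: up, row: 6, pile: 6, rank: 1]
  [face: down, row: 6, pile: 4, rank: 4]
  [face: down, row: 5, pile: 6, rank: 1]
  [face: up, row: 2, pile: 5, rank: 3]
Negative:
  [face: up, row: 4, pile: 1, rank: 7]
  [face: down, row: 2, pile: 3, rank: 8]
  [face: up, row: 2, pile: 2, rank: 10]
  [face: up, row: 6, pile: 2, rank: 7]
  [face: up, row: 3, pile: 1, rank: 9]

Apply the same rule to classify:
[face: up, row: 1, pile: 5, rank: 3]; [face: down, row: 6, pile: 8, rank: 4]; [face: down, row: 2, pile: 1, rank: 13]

Positive, Positive, Negative

Rule: pile ≥ 4. This holds for each 'Positive' example and fails for each 'Negative' one.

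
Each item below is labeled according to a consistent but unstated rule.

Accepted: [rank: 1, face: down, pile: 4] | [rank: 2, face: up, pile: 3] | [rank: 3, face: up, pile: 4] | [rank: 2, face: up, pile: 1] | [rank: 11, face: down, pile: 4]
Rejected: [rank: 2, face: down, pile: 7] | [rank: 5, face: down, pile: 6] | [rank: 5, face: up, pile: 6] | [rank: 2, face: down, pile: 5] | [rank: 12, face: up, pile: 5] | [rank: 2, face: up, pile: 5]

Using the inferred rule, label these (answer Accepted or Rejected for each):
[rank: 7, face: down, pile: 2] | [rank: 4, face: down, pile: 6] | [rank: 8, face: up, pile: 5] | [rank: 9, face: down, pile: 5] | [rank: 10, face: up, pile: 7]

A rule that fits every label: pile ≤ 4 — true of each 'Accepted' example, false of each 'Rejected' one.

Accepted, Rejected, Rejected, Rejected, Rejected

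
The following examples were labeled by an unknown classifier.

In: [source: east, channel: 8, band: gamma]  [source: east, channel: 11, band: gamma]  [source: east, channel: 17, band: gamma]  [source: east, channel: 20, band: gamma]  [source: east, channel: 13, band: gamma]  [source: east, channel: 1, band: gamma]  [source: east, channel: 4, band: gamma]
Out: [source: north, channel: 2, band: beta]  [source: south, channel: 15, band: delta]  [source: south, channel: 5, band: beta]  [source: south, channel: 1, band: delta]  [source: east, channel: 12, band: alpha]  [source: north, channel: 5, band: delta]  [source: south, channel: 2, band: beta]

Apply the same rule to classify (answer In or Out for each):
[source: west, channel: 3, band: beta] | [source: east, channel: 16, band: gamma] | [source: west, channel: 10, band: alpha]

Out, In, Out

The classifier is using: band is gamma.
[source: west, channel: 3, band: beta]: Out (band is beta). [source: east, channel: 16, band: gamma]: In (band is gamma). [source: west, channel: 10, band: alpha]: Out (band is alpha).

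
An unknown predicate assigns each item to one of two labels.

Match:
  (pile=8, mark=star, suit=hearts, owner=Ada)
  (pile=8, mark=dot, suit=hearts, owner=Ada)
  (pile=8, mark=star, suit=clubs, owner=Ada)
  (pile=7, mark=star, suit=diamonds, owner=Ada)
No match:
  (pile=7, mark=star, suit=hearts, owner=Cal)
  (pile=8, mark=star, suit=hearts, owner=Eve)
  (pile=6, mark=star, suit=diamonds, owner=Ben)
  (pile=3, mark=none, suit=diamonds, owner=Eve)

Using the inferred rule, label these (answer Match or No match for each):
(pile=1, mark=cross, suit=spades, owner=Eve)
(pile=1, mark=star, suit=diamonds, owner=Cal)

No match, No match

The pattern is that an item is 'Match' exactly when: owner is Ada.
(pile=1, mark=cross, suit=spades, owner=Eve): owner is Eve — fails this test, so No match.
(pile=1, mark=star, suit=diamonds, owner=Cal): owner is Cal — fails this test, so No match.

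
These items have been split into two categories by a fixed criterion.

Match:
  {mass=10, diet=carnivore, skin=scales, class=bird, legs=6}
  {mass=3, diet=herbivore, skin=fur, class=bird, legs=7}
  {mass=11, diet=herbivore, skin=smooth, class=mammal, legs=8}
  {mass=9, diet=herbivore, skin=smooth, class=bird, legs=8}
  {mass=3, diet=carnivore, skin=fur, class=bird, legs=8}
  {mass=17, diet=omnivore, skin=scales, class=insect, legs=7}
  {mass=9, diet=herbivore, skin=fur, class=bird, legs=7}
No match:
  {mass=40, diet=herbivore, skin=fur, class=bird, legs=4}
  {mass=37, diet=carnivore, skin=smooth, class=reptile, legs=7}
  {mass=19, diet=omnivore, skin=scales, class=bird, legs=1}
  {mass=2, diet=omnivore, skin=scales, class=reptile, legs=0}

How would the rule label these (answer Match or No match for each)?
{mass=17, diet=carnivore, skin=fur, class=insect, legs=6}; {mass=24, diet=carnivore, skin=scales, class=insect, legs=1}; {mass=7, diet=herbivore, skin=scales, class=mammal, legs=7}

The distinguishing property — legs ≥ 1 AND mass ≤ 17 — holds for all the 'Match' cases and none of the 'No match' cases.
Match: {mass=17, diet=carnivore, skin=fur, class=insect, legs=6}, since legs = 6, mass = 17. No match: {mass=24, diet=carnivore, skin=scales, class=insect, legs=1}, since legs = 1, mass = 24. Match: {mass=7, diet=herbivore, skin=scales, class=mammal, legs=7}, since legs = 7, mass = 7.

Match, No match, Match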